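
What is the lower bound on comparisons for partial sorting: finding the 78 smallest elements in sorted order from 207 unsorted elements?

Finding 78 smallest of 207 in sorted order: Omega(207) to identify the 78 smallest, plus Omega(78 log 78) to sort them. Total: Omega(n + k log k).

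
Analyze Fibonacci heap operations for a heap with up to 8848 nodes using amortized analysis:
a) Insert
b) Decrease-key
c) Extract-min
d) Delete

Fibonacci heaps use lazy consolidation. Potential function Phi = t + 2m (t = number of trees, m = marked nodes).
- Insert: O(1) actual, Delta Phi = +1 (one new tree) => O(1) amortized.
- Decrease-key: with c cascading cuts, actual cost is O(c); Delta Phi <= c - 2(c-1) + 2 = 4 - c (c new trees; >= c-1 marks cleared; <= 1 new mark). Amortized O(c) + (4 - c) = O(1).
- Extract-min: O(D(n) + t) actual; consolidation drops t to <= D(n)+1, so Delta Phi pays for the t term. D(n) = O(log n) for n = 8848 => O(log n) amortized.
- Delete: decrease-key to -inf then extract-min = O(log n).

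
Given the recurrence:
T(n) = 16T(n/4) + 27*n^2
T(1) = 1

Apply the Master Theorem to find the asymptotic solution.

a=16, b=4, f(n)=27*n^2. log_4(16) = 2. Case 2: T(n) = O(n^2 log n).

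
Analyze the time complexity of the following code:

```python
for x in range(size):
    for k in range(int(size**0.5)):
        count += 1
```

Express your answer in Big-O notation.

Time complexity: O(n * sqrt(n)).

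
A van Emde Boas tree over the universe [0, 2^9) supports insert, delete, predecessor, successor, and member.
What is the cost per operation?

vEB recursively partitions [0, 512) into sqrt(u) clusters of size sqrt(u). Each operation recurses into either one cluster or the summary, never both: T(u) = T(sqrt(u)) + O(1) => T(u) = O(log log u) = O(log 9). This is worst-case, not just amortized.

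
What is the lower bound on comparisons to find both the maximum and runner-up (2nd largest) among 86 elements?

Lower bound: finding the max needs 86-1 comparisons. By an adversary weight-doubling argument, the maximum element must personally win at least ceil(log_2(86)) = 7 comparisons in any correct algorithm. The 2nd largest is among those 7 direct losers, and distinguishing it requires 7-1 more comparisons. Total >= 86-1 + 7-1 = 91. A balanced tournament achieves this bound exactly.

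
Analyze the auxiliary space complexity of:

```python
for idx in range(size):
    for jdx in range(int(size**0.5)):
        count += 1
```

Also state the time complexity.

Space complexity: O(1).
Only a constant amount of auxiliary storage is used; nothing grows with n.
Time complexity: O(n * sqrt(n)).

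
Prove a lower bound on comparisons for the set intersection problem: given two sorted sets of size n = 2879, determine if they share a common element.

For two sorted arrays of size n = 2879, any correct algorithm must examine Omega(n) elements. If fewer are examined, an adversary places a common element in an unexamined gap. A merge-based scan achieves O(n), so the bound is tight.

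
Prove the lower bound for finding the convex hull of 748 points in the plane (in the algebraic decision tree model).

Reduction from sorting: given 748 numbers x_1,...,x_{748}, map x_i to the point (x_i, x_i^2) on the parabola y = x^2. All points are on the convex hull, and walking the hull gives them in sorted x-order. Since sorting requires Omega(n log n), so does planar convex hull.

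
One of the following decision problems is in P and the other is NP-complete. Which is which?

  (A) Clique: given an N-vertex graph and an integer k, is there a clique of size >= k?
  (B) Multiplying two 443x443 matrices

(A) is NP-complete: complement of Independent Set / Vertex Cover (with k part of the input).
(B) is P: the schoolbook algorithm runs in O(n^3).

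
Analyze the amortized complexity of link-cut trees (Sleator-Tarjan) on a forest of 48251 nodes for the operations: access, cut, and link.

Link-cut trees represent the forest using splay trees over preferred paths. With potential Phi = sum over nodes of log(size of virtual subtree), each access on 48251 nodes is O(log 48251) = O(log n) amortized by the splay-tree access lemma. Cut and link are O(1) plus one access.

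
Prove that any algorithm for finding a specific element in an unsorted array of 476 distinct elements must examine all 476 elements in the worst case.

Adversary argument: if the algorithm examines fewer than 476 elements, the adversary places the target in an unexamined position. The algorithm cannot distinguish 'not present' from 'in unexamined position'.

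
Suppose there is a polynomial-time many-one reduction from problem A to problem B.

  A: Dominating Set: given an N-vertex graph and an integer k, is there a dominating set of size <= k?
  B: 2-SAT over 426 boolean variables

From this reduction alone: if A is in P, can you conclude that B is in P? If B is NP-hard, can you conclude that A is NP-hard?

A poly-time reduction A <=_p B transfers tractability DOWN (B easy => A easy) and hardness UP (A hard => B hard), not the reverse.
From A in P, the reduction alone does NOT give B in P: any problem in P trivially reduces to SAT, yet SAT is not known to be in P.
From B NP-hard, the reduction alone does NOT give A NP-hard: again, easy problems reduce to hard ones.
(Here in fact A is NP-complete and B is in P, so no such reduction is known -- its existence would imply P = NP; the analysis concerns only what the assumed reduction would or would not let you conclude.)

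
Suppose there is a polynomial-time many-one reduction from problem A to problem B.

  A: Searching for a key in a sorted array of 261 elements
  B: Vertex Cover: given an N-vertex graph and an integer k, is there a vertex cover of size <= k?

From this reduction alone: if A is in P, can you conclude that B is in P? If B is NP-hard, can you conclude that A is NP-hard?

A poly-time reduction A <=_p B transfers tractability DOWN (B easy => A easy) and hardness UP (A hard => B hard), not the reverse.
From A in P, the reduction alone does NOT give B in P: any problem in P trivially reduces to SAT, yet SAT is not known to be in P.
From B NP-hard, the reduction alone does NOT give A NP-hard: again, easy problems reduce to hard ones.
(Here in fact A is P and B is NP-complete.)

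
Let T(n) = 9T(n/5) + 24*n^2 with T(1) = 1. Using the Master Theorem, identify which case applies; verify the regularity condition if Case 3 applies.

a=9, b=5, f(n)=24*n^2.
log_5(9) = 1.365 < 2.
f(n) = Omega(n^(1.365+epsilon)) for some epsilon > 0, so Case 3 is the candidate.
Regularity: a*f(n/b) = 9*24*(n/5)^2 = (9/25)*24*n^2 <= c*f(n) with c = 9/25 < 1. Satisfied.
Case 3: T(n) = Theta(n^2).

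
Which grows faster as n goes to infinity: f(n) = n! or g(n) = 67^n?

f(n) = n! grows faster: n!/67^n -> infinity by Stirling.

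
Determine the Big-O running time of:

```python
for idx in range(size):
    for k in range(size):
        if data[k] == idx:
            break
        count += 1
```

Time complexity: O(n^2).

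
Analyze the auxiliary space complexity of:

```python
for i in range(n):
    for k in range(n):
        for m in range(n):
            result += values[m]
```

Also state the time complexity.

Space complexity: O(1).
Only a constant amount of auxiliary storage is used; nothing grows with n.
Time complexity: O(n^3).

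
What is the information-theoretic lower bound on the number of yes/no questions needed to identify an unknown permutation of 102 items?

There are 102! = 961446671503512660926865558697259548455355905059659464369444714048531715130254590603314961882364451384985595980362059157503710042865532928000000000000000000000000 permutations. Each yes/no question gives at most 1 bit, so at least ceil(log_2(961446671503512660926865558697259548455355905059659464369444714048531715130254590603314961882364451384985595980362059157503710042865532928000000000000000000000000)) = 539 questions are needed.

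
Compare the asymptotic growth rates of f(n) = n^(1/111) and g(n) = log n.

f(n) = n^(1/111) grows faster: any positive power of n dominates log n.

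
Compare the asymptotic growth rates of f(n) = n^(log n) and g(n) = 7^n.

g(n) = 7^n grows faster: take logs: log(n^(log n)) = (log n)^2, log(7^n) = n log 7; n dominates (log n)^2.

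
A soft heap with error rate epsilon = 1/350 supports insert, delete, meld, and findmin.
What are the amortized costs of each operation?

Soft heaps (Chazelle) allow up to an epsilon = 1/350 fraction of elements to have corrupted (raised) keys. Insert is O(log(1/epsilon)) = O(log 350) amortized -- the structure maintains heap-ordered binary trees of rank bounded by O(log(1/epsilon)). Meld concatenates root lists: O(1) amortized. Delete and findmin are O(1) amortized.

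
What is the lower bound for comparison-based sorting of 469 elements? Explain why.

A comparison-based sorting algorithm corresponds to a decision tree. With 469! possible permutations, the tree has 469! leaves. The height is at least log_2(469!) = Omega(n log n) by Stirling's approximation.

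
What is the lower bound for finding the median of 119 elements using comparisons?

To find the median of 119 elements, every element must be compared at least once, so the lower bound is Omega(n). The BFPRT algorithm achieves O(n), making this tight.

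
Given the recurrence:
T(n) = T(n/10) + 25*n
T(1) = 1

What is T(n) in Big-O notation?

Geometric series: 25*n*(1 + 1/10 + 1/10^2 + ...) = O(n). T(n) = O(n).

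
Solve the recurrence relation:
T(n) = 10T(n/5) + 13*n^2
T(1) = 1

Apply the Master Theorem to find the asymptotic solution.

a=10, b=5, f(n)=13*n^2. log_5(10) = 1.431 < 2. Case 3: T(n) = O(n^2).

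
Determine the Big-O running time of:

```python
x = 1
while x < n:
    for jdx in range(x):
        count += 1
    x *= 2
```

Time complexity: O(n).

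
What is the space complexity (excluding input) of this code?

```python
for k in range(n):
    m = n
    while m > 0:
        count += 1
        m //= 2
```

Space complexity: O(1).
Only a constant amount of auxiliary storage is used; nothing grows with n.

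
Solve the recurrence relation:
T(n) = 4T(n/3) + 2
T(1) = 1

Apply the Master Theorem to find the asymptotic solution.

a=4, b=3, f(n)=2. log_3(4) = 1.262. Case 1 of Master Theorem: T(n) = O(n^1.262).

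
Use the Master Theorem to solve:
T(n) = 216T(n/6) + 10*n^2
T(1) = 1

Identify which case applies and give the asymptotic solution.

a=216, b=6, f(n)=10*n^2.
log_6(216) = 3 > 2.
Since f(n) = O(n^2) is polynomially smaller than n^3, Case 1 applies.
T(n) = Theta(n^3).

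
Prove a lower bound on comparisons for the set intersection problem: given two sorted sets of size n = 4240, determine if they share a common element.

For two sorted arrays of size n = 4240, any correct algorithm must examine Omega(n) elements. If fewer are examined, an adversary places a common element in an unexamined gap. A merge-based scan achieves O(n), so the bound is tight.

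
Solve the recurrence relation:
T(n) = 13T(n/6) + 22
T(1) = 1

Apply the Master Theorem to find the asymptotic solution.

a=13, b=6, f(n)=22. log_6(13) = 1.432. Case 1 of Master Theorem: T(n) = O(n^1.432).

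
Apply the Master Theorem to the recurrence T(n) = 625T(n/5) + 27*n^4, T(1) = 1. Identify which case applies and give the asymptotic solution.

a=625, b=5, f(n)=27*n^4.
log_5(625) = 4, so n^(log_b(a)) = n^4.
f(n) = Theta(n^4), so Case 2 applies.
T(n) = Theta(n^4 log n).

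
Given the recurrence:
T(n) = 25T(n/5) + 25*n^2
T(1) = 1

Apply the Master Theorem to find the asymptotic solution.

a=25, b=5, f(n)=25*n^2. log_5(25) = 2. Case 2: T(n) = O(n^2 log n).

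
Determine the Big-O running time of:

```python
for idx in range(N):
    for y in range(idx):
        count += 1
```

Time complexity: O(n^2).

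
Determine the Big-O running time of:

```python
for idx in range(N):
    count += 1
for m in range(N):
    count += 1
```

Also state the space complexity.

Time complexity: O(n).
Space complexity: O(1).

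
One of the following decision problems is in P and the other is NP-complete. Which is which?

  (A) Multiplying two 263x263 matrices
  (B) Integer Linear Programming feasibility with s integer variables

(A) is P: the schoolbook algorithm runs in O(n^3).
(B) is NP-complete: ILP feasibility is NP-complete (LP relaxation is in P).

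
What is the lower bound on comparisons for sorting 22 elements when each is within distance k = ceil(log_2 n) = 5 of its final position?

Partition the 22 positions into floor(n/k) blocks of k = 5 consecutive positions; any permutation within a block keeps every element within k of its final position, so there are at least (k!)^(n/k) distinguishable inputs. Lower bound: log_2((k!)^(n/k)) = (n/k) * log_2(k!) = Theta(n log k); with k = ceil(log_2 n), this is Omega(n log log n).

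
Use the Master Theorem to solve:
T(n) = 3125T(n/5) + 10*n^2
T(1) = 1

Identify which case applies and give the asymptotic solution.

a=3125, b=5, f(n)=10*n^2.
log_5(3125) = 5 > 2.
Since f(n) = O(n^2) is polynomially smaller than n^5, Case 1 applies.
T(n) = Theta(n^5).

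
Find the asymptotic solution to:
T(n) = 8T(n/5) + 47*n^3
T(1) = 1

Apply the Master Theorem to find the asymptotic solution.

a=8, b=5, f(n)=47*n^3. log_5(8) = 1.292 < 3. Case 3: T(n) = O(n^3).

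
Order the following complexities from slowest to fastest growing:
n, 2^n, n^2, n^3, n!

Ordered by growth rate: n < n^2 < n^3 < 2^n < n!.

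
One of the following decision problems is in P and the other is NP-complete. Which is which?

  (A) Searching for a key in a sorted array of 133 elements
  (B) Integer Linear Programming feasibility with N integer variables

(A) is P: binary search runs in O(log n).
(B) is NP-complete: ILP feasibility is NP-complete (LP relaxation is in P).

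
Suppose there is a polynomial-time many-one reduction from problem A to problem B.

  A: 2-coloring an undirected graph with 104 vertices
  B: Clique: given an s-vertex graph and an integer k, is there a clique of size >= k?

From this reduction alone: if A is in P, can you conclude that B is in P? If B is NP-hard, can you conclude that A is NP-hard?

A poly-time reduction A <=_p B transfers tractability DOWN (B easy => A easy) and hardness UP (A hard => B hard), not the reverse.
From A in P, the reduction alone does NOT give B in P: any problem in P trivially reduces to SAT, yet SAT is not known to be in P.
From B NP-hard, the reduction alone does NOT give A NP-hard: again, easy problems reduce to hard ones.
(Here in fact A is P and B is NP-complete.)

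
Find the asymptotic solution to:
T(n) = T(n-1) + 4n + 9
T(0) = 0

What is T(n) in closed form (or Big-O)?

Dominant term in sum is 4*sum(i, i=1..n) = 4*n*(n+1)/2 = O(n^2).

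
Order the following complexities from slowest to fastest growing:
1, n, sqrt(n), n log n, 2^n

Ordered by growth rate: 1 < sqrt(n) < n < n log n < 2^n.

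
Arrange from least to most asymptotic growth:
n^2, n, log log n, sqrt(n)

Ordered by growth rate: log log n < sqrt(n) < n < n^2.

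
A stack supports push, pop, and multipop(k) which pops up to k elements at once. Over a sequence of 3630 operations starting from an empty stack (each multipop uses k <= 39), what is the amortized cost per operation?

Each element is pushed exactly once and popped at most once (whether by pop or as part of a multipop). So the total number of individual pops over the whole sequence is at most the number of pushes, which is at most 3630. Total work <= 2 * 3630, hence O(1) amortized per operation.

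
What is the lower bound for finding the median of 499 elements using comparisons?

To find the median of 499 elements, every element must be compared at least once, so the lower bound is Omega(n). The BFPRT algorithm achieves O(n), making this tight.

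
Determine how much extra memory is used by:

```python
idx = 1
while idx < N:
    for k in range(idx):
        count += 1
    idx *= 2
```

Space complexity: O(1).
Only a constant amount of auxiliary storage is used; nothing grows with n.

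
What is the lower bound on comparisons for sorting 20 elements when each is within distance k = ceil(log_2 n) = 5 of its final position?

Partition the 20 positions into floor(n/k) blocks of k = 5 consecutive positions; any permutation within a block keeps every element within k of its final position, so there are at least (k!)^(n/k) distinguishable inputs. Lower bound: log_2((k!)^(n/k)) = (n/k) * log_2(k!) = Theta(n log k); with k = ceil(log_2 n), this is Omega(n log log n).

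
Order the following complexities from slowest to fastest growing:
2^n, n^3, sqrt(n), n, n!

Ordered by growth rate: sqrt(n) < n < n^3 < 2^n < n!.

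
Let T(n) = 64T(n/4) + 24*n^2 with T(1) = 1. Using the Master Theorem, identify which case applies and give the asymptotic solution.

a=64, b=4, f(n)=24*n^2.
log_4(64) = 3 > 2.
Since f(n) = O(n^2) is polynomially smaller than n^3, Case 1 applies.
T(n) = Theta(n^3).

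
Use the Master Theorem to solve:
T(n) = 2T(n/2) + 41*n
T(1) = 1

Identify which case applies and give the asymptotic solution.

a=2, b=2, f(n)=41*n.
log_2(2) = 1, so n^(log_b(a)) = n.
f(n) = Theta(n), so Case 2 applies.
T(n) = Theta(n log n).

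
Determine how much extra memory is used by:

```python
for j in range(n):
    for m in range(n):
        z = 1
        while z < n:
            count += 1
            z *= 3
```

Space complexity: O(1).
Only a constant amount of auxiliary storage is used; nothing grows with n.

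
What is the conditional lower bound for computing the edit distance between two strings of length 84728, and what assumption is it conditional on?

Under SETH (the Strong Exponential Time Hypothesis), edit distance on length-84728 strings cannot be computed in O(n^(2-epsilon)) time for any epsilon > 0 (Backurs-Indyk). The reduction is from CNF-SAT via the orthogonal vectors problem.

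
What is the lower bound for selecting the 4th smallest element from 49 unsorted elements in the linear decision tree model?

Selecting the 4th smallest of 49 elements requires Omega(n) comparisons. Every element must be compared at least once. The BFPRT algorithm achieves O(n), making this tight.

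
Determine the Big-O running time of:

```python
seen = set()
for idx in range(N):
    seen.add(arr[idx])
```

Time complexity: O(n).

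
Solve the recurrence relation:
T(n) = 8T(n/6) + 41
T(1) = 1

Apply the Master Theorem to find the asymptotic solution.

a=8, b=6, f(n)=41. log_6(8) = 1.161. Case 1 of Master Theorem: T(n) = O(n^1.161).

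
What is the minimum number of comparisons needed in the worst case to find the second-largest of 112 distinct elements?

Lower bound: finding the max needs 112-1 comparisons. By the adversary weight-doubling argument, the max must personally win >= ceil(log_2(112)) = 7 comparisons; the 2nd-largest is among those 7 losers, needing 7-1 more comparisons. Total >= 112-1 + 7-1 = 117. A balanced knockout tournament achieves this.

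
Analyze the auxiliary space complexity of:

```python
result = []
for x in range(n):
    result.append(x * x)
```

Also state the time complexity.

Space complexity: O(n).
Auxiliary storage grows linearly with the input size n in the worst case.
Time complexity: O(n).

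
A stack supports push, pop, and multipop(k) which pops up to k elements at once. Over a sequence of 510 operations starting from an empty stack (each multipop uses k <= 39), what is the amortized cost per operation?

Each element is pushed exactly once and popped at most once (whether by pop or as part of a multipop). So the total number of individual pops over the whole sequence is at most the number of pushes, which is at most 510. Total work <= 2 * 510, hence O(1) amortized per operation.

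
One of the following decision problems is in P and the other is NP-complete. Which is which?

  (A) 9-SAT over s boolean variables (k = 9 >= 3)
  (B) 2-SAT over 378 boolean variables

(A) is NP-complete: 3-SAT is NP-complete (Cook-Levin); k-SAT for k>=3 reduces from 3-SAT.
(B) is P: 2-SAT is solvable in linear time via implication-graph SCCs.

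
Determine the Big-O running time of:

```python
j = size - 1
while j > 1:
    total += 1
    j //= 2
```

Time complexity: O(log n).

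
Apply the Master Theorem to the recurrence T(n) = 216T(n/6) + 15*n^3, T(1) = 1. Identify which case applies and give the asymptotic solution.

a=216, b=6, f(n)=15*n^3.
log_6(216) = 3, so n^(log_b(a)) = n^3.
f(n) = Theta(n^3), so Case 2 applies.
T(n) = Theta(n^3 log n).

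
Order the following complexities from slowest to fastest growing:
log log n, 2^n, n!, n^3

Ordered by growth rate: log log n < n^3 < 2^n < n!.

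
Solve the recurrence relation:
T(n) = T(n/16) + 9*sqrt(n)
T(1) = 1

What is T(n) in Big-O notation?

Each level contributes sqrt(n/16^k). Geometric series with ratio 1/sqrt(16) < 1 sums to O(sqrt(n)).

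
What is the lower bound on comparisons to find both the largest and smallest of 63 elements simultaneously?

Pair elements first (floor(63/2) comparisons), then find max among winners and min among losers. Total: ceil(3*63/2) - 2 = 93 comparisons.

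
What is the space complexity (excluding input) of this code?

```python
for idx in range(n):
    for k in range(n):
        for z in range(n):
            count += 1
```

Space complexity: O(1).
Only a constant amount of auxiliary storage is used; nothing grows with n.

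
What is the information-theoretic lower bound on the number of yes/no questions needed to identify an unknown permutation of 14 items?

There are 14! = 87178291200 permutations. Each yes/no question gives at most 1 bit, so at least ceil(log_2(87178291200)) = 37 questions are needed.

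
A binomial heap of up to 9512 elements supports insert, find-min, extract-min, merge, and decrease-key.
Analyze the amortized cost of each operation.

A binomial heap with n <= 9512 elements has at most floor(log_2 9512) + 1 = 14 trees. Using potential Phi = number of trees: Insert adds one tree, but cascading merges reduce count -- amortized O(1). Find-min reads the cached minimum pointer: O(1). Extract-min creates O(log n) new trees: O(log n). Merge combines tree lists: O(log n). Decrease-key sifts the element up its tree of height <= log n: O(log n).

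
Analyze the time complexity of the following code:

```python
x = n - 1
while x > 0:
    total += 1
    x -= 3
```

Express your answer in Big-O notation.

Time complexity: O(n).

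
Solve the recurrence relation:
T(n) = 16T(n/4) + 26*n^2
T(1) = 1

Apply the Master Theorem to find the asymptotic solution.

a=16, b=4, f(n)=26*n^2. log_4(16) = 2. Case 2: T(n) = O(n^2 log n).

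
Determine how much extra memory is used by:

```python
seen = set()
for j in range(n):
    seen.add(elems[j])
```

Space complexity: O(n).
Auxiliary storage grows linearly with the input size n in the worst case.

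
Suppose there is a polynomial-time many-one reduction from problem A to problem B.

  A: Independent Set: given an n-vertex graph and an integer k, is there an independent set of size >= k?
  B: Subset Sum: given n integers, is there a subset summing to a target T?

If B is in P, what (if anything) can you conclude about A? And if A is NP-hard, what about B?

A poly-time reduction A <=_p B means any A-instance can be transformed to a B-instance in poly time.
If B is in P: compose the reduction with B's poly-time algorithm to solve A in poly time, so A is in P.
If A is NP-hard: every NP problem reduces to A, which reduces to B; composing reductions, every NP problem reduces to B, so B is NP-hard.
(Here in fact A is NP-complete and B is NP-complete.)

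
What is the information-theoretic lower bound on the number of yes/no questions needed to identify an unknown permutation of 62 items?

There are 62! = 31469973260387937525653122354950764088012280797258232192163168247821107200000000000000 permutations. Each yes/no question gives at most 1 bit, so at least ceil(log_2(31469973260387937525653122354950764088012280797258232192163168247821107200000000000000)) = 285 questions are needed.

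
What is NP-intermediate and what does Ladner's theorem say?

NP-intermediate problems are in NP but neither in P nor NP-complete (assuming P != NP). Ladner's theorem proves such problems exist if P != NP. Graph isomorphism and integer factoring are candidate NP-intermediate problems -- no polynomial algorithm is known, but no NP-completeness proof exists either.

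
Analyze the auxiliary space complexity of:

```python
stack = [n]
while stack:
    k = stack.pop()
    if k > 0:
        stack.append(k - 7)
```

Space complexity: O(1).
Only a constant amount of auxiliary storage is used; nothing grows with n.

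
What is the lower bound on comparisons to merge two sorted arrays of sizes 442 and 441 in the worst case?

Adversary: with |442 - 441| <= 1 the inputs can be fully interleaved so that every adjacent pair in the merged output comes from different arrays. Then each of the 882 adjacent pairs must be directly compared, or the algorithm cannot determine their relative order. Standard merge meets this bound.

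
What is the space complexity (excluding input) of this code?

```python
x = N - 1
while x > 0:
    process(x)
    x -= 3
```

Space complexity: O(1).
Only a constant amount of auxiliary storage is used; nothing grows with n.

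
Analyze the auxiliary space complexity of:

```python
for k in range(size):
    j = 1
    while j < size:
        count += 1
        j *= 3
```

Space complexity: O(1).
Only a constant amount of auxiliary storage is used; nothing grows with n.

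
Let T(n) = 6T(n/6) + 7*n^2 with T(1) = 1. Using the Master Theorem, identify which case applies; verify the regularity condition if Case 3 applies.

a=6, b=6, f(n)=7*n^2.
log_6(6) = 1 < 2.
f(n) = Omega(n^(1+epsilon)) for some epsilon > 0, so Case 3 is the candidate.
Regularity: a*f(n/b) = 6*7*(n/6)^2 = (6/36)*7*n^2 <= c*f(n) with c = 6/36 < 1. Satisfied.
Case 3: T(n) = Theta(n^2).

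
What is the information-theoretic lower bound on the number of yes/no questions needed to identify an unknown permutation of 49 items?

There are 49! = 608281864034267560872252163321295376887552831379210240000000000 permutations. Each yes/no question gives at most 1 bit, so at least ceil(log_2(608281864034267560872252163321295376887552831379210240000000000)) = 209 questions are needed.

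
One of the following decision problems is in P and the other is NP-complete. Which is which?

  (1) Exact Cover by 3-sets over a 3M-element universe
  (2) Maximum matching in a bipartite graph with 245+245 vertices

(1) is NP-complete: one of Karp's 21 NP-complete problems.
(2) is P: Hopcroft-Karp runs in O(E sqrt(V)).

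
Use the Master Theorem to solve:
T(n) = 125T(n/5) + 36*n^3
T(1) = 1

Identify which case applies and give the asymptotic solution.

a=125, b=5, f(n)=36*n^3.
log_5(125) = 3, so n^(log_b(a)) = n^3.
f(n) = Theta(n^3), so Case 2 applies.
T(n) = Theta(n^3 log n).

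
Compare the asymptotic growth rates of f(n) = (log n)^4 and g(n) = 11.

f(n) = (log n)^4 grows faster: any unbounded function dominates a constant.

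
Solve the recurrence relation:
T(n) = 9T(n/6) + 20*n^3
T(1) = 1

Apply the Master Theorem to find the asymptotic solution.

a=9, b=6, f(n)=20*n^3. log_6(9) = 1.226 < 3. Case 3: T(n) = O(n^3).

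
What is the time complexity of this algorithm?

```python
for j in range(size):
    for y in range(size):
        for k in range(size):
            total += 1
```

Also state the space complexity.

Time complexity: O(n^3).
Space complexity: O(1).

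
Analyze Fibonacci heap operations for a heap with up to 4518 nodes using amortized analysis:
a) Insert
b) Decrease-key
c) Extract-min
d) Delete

Fibonacci heaps use lazy consolidation. Potential function Phi = t + 2m (t = number of trees, m = marked nodes).
- Insert: O(1) actual, Delta Phi = +1 (one new tree) => O(1) amortized.
- Decrease-key: with c cascading cuts, actual cost is O(c); Delta Phi <= c - 2(c-1) + 2 = 4 - c (c new trees; >= c-1 marks cleared; <= 1 new mark). Amortized O(c) + (4 - c) = O(1).
- Extract-min: O(D(n) + t) actual; consolidation drops t to <= D(n)+1, so Delta Phi pays for the t term. D(n) = O(log n) for n = 4518 => O(log n) amortized.
- Delete: decrease-key to -inf then extract-min = O(log n).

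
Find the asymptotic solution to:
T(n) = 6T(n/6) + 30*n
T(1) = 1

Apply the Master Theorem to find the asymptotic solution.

a=6, b=6, f(n)=30*n. log_6(6) = 1. Case 2: T(n) = O(n log n).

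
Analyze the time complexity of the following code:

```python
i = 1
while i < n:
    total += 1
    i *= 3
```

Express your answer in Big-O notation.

Time complexity: O(log n).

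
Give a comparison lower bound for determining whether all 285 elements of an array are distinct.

In the algebraic decision-tree model, the YES region for element distinctness on 285 elements has 285! connected components (one per ordering). Ben-Or's theorem then gives a lower bound of Omega(log(n!)) = Omega(n log n).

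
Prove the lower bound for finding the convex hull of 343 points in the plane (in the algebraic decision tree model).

Reduction from sorting: given 343 numbers x_1,...,x_{343}, map x_i to the point (x_i, x_i^2) on the parabola y = x^2. All points are on the convex hull, and walking the hull gives them in sorted x-order. Since sorting requires Omega(n log n), so does planar convex hull.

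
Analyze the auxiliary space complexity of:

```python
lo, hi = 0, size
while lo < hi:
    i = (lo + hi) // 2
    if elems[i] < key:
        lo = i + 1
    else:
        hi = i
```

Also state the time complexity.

Space complexity: O(1).
Only a constant amount of auxiliary storage is used; nothing grows with n.
Time complexity: O(log n).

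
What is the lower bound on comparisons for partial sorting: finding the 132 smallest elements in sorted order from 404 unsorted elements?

Finding 132 smallest of 404 in sorted order: Omega(404) to identify the 132 smallest, plus Omega(132 log 132) to sort them. Total: Omega(n + k log k).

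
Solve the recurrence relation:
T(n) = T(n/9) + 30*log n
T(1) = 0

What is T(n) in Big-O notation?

Each of the log_9(n) levels adds O(log n). T(n) = O(log^2 n).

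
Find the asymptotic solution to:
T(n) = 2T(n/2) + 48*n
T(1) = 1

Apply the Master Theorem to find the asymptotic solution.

a=2, b=2, f(n)=48*n. log_2(2) = 1. Case 2: T(n) = O(n log n).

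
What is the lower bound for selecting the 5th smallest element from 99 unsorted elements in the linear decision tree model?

Selecting the 5th smallest of 99 elements requires Omega(n) comparisons. Every element must be compared at least once. The BFPRT algorithm achieves O(n), making this tight.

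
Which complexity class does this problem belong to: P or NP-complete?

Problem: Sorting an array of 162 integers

This problem is in P: merge sort runs in O(n log n).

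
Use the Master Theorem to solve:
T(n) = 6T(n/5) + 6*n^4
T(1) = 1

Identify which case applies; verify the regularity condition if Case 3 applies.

a=6, b=5, f(n)=6*n^4.
log_5(6) = 1.113 < 4.
f(n) = Omega(n^(1.113+epsilon)) for some epsilon > 0, so Case 3 is the candidate.
Regularity: a*f(n/b) = 6*6*(n/5)^4 = (6/625)*6*n^4 <= c*f(n) with c = 6/625 < 1. Satisfied.
Case 3: T(n) = Theta(n^4).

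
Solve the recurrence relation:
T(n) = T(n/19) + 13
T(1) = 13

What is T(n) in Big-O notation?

Each step divides n by 19 and adds 13. After log_19(n) steps, T(n) = O(log n).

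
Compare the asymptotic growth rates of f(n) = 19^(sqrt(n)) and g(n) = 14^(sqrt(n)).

f(n) = 19^(sqrt(n)) grows faster: ratio is (19/14)^(sqrt(n)) -> infinity since 19/14 > 1.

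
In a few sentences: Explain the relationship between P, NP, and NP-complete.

P: solvable in polynomial time. NP: verifiable in polynomial time. NP-complete: in NP and at least as hard as every problem in NP (via polynomial reduction). P is a subset of NP. If any NP-complete problem is in P, then P = NP.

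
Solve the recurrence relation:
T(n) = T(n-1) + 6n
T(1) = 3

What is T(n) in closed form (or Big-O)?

Unrolling: T(n) = 3 + 6*(2 + 3 + ... + n) = 3 + 6*(n(n+1)/2 - 1) = O(n^2).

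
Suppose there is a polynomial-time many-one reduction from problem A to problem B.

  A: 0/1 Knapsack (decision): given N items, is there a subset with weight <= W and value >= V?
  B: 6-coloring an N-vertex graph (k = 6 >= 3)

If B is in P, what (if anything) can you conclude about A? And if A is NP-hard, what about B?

A poly-time reduction A <=_p B means any A-instance can be transformed to a B-instance in poly time.
If B is in P: compose the reduction with B's poly-time algorithm to solve A in poly time, so A is in P.
If A is NP-hard: every NP problem reduces to A, which reduces to B; composing reductions, every NP problem reduces to B, so B is NP-hard.
(Here in fact A is NP-complete and B is NP-complete.)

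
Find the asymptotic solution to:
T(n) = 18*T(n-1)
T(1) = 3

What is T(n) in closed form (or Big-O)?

Each step multiplies by 18. T(n) = T(1)*18^(n-1) = 3*18^(n-1).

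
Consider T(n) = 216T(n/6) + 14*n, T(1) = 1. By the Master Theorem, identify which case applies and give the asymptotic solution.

a=216, b=6, f(n)=14*n.
log_6(216) = 3 > 1.
Since f(n) = O(n^1) is polynomially smaller than n^3, Case 1 applies.
T(n) = Theta(n^3).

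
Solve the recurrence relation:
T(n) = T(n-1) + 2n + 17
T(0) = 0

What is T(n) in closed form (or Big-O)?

Dominant term in sum is 2*sum(i, i=1..n) = 2*n*(n+1)/2 = O(n^2).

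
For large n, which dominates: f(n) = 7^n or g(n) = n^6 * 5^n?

f(n) = 7^n grows faster: 7^n / (n^6 5^n) = (7/5)^n / n^6 -> infinity since 7/5 > 1.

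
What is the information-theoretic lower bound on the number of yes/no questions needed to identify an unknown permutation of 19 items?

There are 19! = 121645100408832000 permutations. Each yes/no question gives at most 1 bit, so at least ceil(log_2(121645100408832000)) = 57 questions are needed.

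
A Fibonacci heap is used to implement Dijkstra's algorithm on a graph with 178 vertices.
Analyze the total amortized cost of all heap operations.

Dijkstra performs 178 insert, 178 extract-min, and at most E decrease-key operations. With Fibonacci heap: insert O(1) amortized, extract-min O(log n) amortized, decrease-key O(1) amortized. Total with n = 178: O(n * 1 + n * log n + E * 1) = O(n log n + E).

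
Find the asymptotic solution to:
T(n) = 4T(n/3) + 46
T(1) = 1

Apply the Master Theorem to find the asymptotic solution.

a=4, b=3, f(n)=46. log_3(4) = 1.262. Case 1 of Master Theorem: T(n) = O(n^1.262).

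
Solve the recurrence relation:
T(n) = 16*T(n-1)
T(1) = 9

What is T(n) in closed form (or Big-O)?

Each step multiplies by 16. T(n) = T(1)*16^(n-1) = 9*16^(n-1).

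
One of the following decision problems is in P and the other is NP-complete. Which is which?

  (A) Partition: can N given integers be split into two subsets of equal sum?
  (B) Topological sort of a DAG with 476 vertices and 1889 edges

(A) is NP-complete: Subset Sum reduces to it (one of Karp's 21 NP-complete problems).
(B) is P: DFS-based topological sort runs in O(V+E).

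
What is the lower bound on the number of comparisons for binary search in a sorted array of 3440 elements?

With 3440 possible positions, we need at least ceil(log_2(3440)) = 12 comparisons. Each comparison splits the remaining candidates by at most half.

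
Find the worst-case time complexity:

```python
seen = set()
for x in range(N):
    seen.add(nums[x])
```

Time complexity: O(n).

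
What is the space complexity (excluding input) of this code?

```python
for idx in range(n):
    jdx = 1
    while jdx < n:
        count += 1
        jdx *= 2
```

Space complexity: O(1).
Only a constant amount of auxiliary storage is used; nothing grows with n.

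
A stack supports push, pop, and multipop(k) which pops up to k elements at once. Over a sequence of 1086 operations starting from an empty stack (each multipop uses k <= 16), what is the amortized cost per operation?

Each element is pushed exactly once and popped at most once (whether by pop or as part of a multipop). So the total number of individual pops over the whole sequence is at most the number of pushes, which is at most 1086. Total work <= 2 * 1086, hence O(1) amortized per operation.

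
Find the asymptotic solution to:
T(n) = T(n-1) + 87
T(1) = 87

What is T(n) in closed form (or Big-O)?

Unrolling: T(n) = T(n-1) + 87 = T(n-2) + 2*87 = ... = T(1) + (n-1)*87 = 87 + (n-1)*87 = 87n.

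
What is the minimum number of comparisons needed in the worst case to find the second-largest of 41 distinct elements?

Lower bound: finding the max needs 41-1 comparisons. By the adversary weight-doubling argument, the max must personally win >= ceil(log_2(41)) = 6 comparisons; the 2nd-largest is among those 6 losers, needing 6-1 more comparisons. Total >= 41-1 + 6-1 = 45. A balanced knockout tournament achieves this.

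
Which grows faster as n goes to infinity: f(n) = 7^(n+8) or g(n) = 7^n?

f(n) = 7^(n+8) and g(n) = 7^n are Theta of each other: 7^(n+8) = 7^8 * 7^n = Theta(7^n).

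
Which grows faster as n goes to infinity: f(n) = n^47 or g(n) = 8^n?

g(n) = 8^n grows faster: any exponential with base > 1 dominates every polynomial.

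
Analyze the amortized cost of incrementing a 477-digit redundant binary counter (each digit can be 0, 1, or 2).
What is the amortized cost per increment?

A redundant counter on 477 digits allows digit values 0, 1, 2. Increment adds 1 to the least significant digit and carries any 2 to a 0 plus +1 on the next digit. With potential Phi = (number of 2-digits), each increment does O(1) actual work plus a chain of carries, each of which decreases Phi by 1. Amortized O(1).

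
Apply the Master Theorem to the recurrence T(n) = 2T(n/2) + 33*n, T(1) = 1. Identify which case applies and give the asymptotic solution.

a=2, b=2, f(n)=33*n.
log_2(2) = 1, so n^(log_b(a)) = n.
f(n) = Theta(n), so Case 2 applies.
T(n) = Theta(n log n).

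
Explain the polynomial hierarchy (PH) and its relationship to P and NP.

The polynomial hierarchy is a tower of complexity classes: Sigma_0^P = Pi_0^P = P, Sigma_1^P = NP, Pi_1^P = co-NP, and Sigma_{k+1}^P = NP^{Sigma_k^P}. PH is contained in PSPACE. If any level collapses (Sigma_k = Pi_k), the entire hierarchy collapses to that level.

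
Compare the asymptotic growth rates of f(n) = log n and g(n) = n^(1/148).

g(n) = n^(1/148) grows faster: any positive power of n dominates log n.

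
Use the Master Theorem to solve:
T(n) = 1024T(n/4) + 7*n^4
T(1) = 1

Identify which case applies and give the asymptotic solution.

a=1024, b=4, f(n)=7*n^4.
log_4(1024) = 5 > 4.
Since f(n) = O(n^4) is polynomially smaller than n^5, Case 1 applies.
T(n) = Theta(n^5).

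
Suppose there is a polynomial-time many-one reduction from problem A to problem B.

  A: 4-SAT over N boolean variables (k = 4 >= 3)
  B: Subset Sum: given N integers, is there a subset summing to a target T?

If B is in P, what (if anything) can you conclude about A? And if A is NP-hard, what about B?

A poly-time reduction A <=_p B means any A-instance can be transformed to a B-instance in poly time.
If B is in P: compose the reduction with B's poly-time algorithm to solve A in poly time, so A is in P.
If A is NP-hard: every NP problem reduces to A, which reduces to B; composing reductions, every NP problem reduces to B, so B is NP-hard.
(Here in fact A is NP-complete and B is NP-complete.)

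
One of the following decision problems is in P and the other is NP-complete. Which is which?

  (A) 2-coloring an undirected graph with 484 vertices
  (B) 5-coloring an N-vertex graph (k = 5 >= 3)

(A) is P: 2-coloring is bipartiteness testing via BFS, O(V+E).
(B) is NP-complete: graph k-coloring for k>=3 is NP-complete by reduction from 3-SAT.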